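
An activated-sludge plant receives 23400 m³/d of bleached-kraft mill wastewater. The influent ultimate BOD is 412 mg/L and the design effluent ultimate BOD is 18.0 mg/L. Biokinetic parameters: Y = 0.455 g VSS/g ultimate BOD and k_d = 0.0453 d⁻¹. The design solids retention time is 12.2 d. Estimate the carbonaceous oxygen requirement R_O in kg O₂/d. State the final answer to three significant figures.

R_O ≈ 5380 kg O₂/d

Y_obs = Y / (1 + k_d θ_c) = 0.455 / (1 + 0.0453 × 12.2) = 0.455 / 1.553 = 0.2930.
Substrate removed = Q·(S₀ − S) = 23400 m³/d × (412 − 18.0) g/m³ = 9.22×10^6 g/d = 9220 kg/d.
Biomass synthesised: P_X = Y_obs × 9220 = 2702 kg VSS/d.
R_O = Q·ΔS − 1.42 P_X = 9220 − 3837 = 5383 kg O₂/d.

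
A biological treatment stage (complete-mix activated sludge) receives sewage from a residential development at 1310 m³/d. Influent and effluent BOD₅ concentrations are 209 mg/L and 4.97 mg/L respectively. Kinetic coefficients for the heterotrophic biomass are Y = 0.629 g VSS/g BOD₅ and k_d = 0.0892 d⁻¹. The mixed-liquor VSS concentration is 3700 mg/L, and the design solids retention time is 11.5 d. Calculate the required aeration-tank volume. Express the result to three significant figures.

Rearranging the biomass balance for a CMAS with decay, V = Y·Q·ΔS·θ_c / [X·(1+k_d θ_c)] = 0.629 × 1310 × (209 − 4.97) × 11.5 / [3700 × (1 + 0.0892 × 11.5)] = 1.93×10^6 / 7495 = 257.9 m³.

V ≈ 258 m³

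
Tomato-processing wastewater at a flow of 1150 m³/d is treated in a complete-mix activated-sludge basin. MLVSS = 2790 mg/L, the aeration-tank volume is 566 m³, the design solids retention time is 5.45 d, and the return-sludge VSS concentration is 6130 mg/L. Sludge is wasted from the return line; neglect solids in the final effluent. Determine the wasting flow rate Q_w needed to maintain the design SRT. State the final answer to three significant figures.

Q_w ≈ 47.3 m³/d

θ_c = V·X/(Q_w·X_r) when wasting from the recycle, so Q_w = V·X/(θ_c·X_r) = 566.0 × 2790 / (5.45 × 6130) = 47.27 m³/d.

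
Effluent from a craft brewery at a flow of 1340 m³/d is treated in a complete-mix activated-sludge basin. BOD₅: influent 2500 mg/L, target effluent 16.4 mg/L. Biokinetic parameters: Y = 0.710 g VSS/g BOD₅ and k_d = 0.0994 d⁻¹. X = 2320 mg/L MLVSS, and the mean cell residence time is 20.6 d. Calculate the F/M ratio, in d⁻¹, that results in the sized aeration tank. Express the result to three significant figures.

Steady-state biomass mass balance: V·X·(1 + k_d·θ_c) = Y·Q·(S₀ − S)·θ_c, so V = 0.710 × 1340 × (2500 − 16.4) × 20.6 / [2320 × (1 + 0.0994 × 20.6)] = 4.87×10^7 / 7071 = 6884 m³.
F/M = applied load / biomass = Q·S₀/(V·X) = 1340 × 2500 / (6884 × 2320) = 0.2097 d⁻¹.

F/M ≈ 0.210 d⁻¹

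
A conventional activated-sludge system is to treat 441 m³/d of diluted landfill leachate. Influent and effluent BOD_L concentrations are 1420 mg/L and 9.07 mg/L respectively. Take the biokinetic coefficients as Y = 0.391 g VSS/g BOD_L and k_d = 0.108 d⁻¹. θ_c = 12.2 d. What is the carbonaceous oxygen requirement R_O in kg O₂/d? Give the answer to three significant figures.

R_O ≈ 473 kg O₂/d

Y_obs = Y / (1 + k_d θ_c) = 0.391 / (1 + 0.108 × 12.2) = 0.391 / 2.318 = 0.1687.
ΔS = 1420 − 9.07 = 1411 mg/L, so the substrate removal rate is 441 × 1411/1000 = 622.2 kg BOD_L/d.
Net sludge production P_X = 0.1687 × 622.2 = 105.0 kg VSS/d.
Carbonaceous O₂ demand = substrate oxidised − cell-mass equivalent = 622.2 − 1.42 × 105.0 = 473.2 kg O₂/d.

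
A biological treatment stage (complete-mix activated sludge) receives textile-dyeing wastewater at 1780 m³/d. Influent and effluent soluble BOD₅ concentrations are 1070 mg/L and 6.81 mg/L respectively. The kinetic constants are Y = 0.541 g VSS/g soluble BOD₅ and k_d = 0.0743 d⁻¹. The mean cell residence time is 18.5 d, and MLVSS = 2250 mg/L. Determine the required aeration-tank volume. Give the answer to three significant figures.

V ≈ 3550 m³

Steady-state biomass mass balance: V·X·(1 + k_d·θ_c) = Y·Q·(S₀ − S)·θ_c, so V = 0.541 × 1780 × (1070 − 6.81) × 18.5 / [2250 × (1 + 0.0743 × 18.5)] = 1.89×10^7 / 5343 = 3545 m³.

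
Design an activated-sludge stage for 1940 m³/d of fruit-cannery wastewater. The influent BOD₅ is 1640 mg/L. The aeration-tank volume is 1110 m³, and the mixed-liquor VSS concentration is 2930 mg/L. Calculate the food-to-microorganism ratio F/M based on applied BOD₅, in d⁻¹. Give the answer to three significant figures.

F/M ≈ 0.978 d⁻¹

F/M = Q·S₀ / (V·X) = 1940 × 1640 / (1110 × 2930) = 0.9783 g BOD₅·(g VSS·d)⁻¹.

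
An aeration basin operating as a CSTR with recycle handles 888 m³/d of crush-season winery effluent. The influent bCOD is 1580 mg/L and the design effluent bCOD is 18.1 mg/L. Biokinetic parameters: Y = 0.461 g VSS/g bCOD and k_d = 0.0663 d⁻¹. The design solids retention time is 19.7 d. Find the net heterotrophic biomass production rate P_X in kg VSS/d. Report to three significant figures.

The observed yield is Y_obs = Y/(1 + k_d·θ_c) = 0.461 / (1 + 0.0663 × 19.7) = 0.461 / 2.306 = 0.1999 g VSS per g bCOD removed.
Substrate removed = Q·(S₀ − S) = 888 m³/d × (1580 − 18.1) g/m³ = 1.39×10^6 g/d = 1387 kg/d.
Biomass produced: P_X = Y_obs·Q·ΔS = 0.1999 × 1387 ≈ 277.3 kg VSS/d.

P_X ≈ 277 kg VSS/d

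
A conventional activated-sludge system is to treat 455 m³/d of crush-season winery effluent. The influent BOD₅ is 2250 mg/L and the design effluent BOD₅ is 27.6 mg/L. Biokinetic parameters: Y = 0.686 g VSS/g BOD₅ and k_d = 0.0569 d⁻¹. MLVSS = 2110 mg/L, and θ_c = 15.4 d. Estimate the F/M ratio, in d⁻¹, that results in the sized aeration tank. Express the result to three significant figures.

F/M ≈ 0.180 d⁻¹

From the SRT design equation V = Y Q (S₀−S) θ_c / [X (1 + k_d θ_c)] = 0.686 × 455 × (2250 − 27.6) × 15.4 / [2110 × (1 + 0.0569 × 15.4)] = 1.07×10^7 / 3959 = 2698 m³.
F/M = applied load / biomass = Q·S₀/(V·X) = 455 × 2250 / (2698 × 2110) = 0.1798 d⁻¹.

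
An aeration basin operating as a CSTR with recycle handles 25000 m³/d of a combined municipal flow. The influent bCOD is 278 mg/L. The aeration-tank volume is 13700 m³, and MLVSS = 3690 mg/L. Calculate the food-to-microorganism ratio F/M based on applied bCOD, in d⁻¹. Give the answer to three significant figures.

F/M ≈ 0.137 d⁻¹

F/M = Q·S₀ / (V·X) = 25000 × 278 / (13700 × 3690) = 0.1375 g bCOD·(g VSS·d)⁻¹.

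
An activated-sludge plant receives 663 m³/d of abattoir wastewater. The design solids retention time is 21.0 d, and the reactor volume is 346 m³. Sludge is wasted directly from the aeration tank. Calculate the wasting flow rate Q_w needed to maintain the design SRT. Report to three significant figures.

Q_w ≈ 16.5 m³/d

With mixed-liquor wasting, θ_c = V/Q_w, so Q_w = V/θ_c = 346.0/21.0 = 16.48 m³/d.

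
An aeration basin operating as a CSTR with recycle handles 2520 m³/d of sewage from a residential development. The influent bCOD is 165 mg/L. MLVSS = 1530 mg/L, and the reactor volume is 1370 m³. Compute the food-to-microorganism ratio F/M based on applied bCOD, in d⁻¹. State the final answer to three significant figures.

F/M ≈ 0.198 d⁻¹

F/M = applied load / biomass = Q·S₀/(V·X) = 2520 × 165 / (1370 × 1530) = 0.1984 d⁻¹.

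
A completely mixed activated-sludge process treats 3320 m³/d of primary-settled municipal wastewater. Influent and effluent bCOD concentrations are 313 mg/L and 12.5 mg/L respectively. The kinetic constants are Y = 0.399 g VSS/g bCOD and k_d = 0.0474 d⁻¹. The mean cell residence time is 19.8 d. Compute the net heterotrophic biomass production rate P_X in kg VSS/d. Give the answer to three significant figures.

P_X ≈ 205 kg VSS/d

Correct the yield for decay: Y_obs = Y/(1 + k_d θ_c) = 0.399 / (1 + 0.0474 × 19.8) = 0.399 / 1.939 = 0.2058.
ΔS = 313 − 12.5 = 300.5 mg/L, so the substrate removal rate is 3320 × 300.5/1000 = 997.7 kg bCOD/d.
Net biomass production P_X = Y_obs × Q·(S₀ − S) = 0.2058 × 997.7 = 205.3 kg VSS/d.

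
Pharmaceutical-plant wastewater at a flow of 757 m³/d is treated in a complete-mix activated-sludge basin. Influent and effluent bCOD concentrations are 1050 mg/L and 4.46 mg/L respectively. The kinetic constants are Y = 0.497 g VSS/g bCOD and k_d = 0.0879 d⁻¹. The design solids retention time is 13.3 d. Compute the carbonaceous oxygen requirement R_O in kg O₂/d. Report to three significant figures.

Correct the yield for decay: Y_obs = Y/(1 + k_d θ_c) = 0.497 / (1 + 0.0879 × 13.3) = 0.497 / 2.169 = 0.2291.
Mass of bCOD removed per day: Q(S₀ − S) = 757 × 1046 g/m³ = 791.5 kg/d.
Net sludge production P_X = 0.2291 × 791.5 = 181.4 kg VSS/d.
R_O = Q·ΔS − 1.42 P_X = 791.5 − 257.5 = 534.0 kg O₂/d.

R_O ≈ 534 kg O₂/d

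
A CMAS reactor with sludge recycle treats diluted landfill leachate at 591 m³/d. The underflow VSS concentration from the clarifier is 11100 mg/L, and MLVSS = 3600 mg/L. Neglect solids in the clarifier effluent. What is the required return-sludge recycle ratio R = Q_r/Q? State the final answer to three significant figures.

R ≈ 0.480

Mass balance around the secondary clarifier (neglecting effluent solids): R = X / (X_r − X) = 3600 / (11100 − 3600) = 0.4800.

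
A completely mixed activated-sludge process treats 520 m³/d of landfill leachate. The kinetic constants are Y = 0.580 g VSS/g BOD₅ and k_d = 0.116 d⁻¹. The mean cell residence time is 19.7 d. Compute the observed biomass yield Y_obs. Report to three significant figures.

Observed yield with endogenous decay: Y_obs = Y / (1 + k_d·θ_c) = 0.580 / (1 + 0.116 × 19.7) = 0.580 / 3.285 = 0.1765 g VSS/g BOD₅.

Y_obs ≈ 0.177 g VSS/g BOD₅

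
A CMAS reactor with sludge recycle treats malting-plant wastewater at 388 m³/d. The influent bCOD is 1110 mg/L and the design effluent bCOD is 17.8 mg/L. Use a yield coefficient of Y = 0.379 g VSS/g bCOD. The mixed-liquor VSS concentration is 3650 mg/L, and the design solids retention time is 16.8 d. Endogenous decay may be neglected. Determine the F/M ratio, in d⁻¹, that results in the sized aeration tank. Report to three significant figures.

F/M ≈ 0.160 d⁻¹

Biomass mass balance (decay neglected): V·X = Y·Q·(S₀ − S)·θ_c, so V = 0.379 × 388 × (1110 − 17.8) × 16.8 / 3650 = 739.2 m³.
F/M = applied load / biomass = Q·S₀/(V·X) = 388 × 1110 / (739.2 × 3650) = 0.1596 d⁻¹.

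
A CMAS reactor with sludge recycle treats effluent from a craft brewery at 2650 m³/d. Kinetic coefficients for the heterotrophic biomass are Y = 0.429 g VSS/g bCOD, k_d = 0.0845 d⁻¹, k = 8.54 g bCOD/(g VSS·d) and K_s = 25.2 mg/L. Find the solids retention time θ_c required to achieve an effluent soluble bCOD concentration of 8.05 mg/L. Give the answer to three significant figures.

From 1/θ_c = Y·k·S/(K_s + S) − k_d: Y·k·S/(K_s+S) = 0.429 × 8.54 × 8.05 / (25.2 + 8.05) = 0.8870 d⁻¹.
Then 1/θ_c = μ − k_d = 0.8870 − 0.0845 = 0.8025 d⁻¹, giving θ_c = 1.246 d.

θ_c ≈ 1.25 d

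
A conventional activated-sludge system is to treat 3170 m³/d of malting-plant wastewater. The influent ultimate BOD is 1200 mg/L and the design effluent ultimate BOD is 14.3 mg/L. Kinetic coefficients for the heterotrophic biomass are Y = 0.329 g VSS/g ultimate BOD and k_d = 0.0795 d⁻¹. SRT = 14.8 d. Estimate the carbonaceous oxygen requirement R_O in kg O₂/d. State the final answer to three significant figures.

The observed yield is Y_obs = Y/(1 + k_d·θ_c) = 0.329 / (1 + 0.0795 × 14.8) = 0.329 / 2.177 = 0.1512 g VSS per g ultimate BOD removed.
Substrate removed = Q·(S₀ − S) = 3170 m³/d × (1200 − 14.3) g/m³ = 3.76×10^6 g/d = 3759 kg/d.
P_X = Y_obs·Q·(S₀ − S) = 0.1512 × 3759 = 568.1 kg VSS/d.
R_O = Q·(S₀ − S) − 1.42·P_X = 3759 − 1.42 × 568.1 = 2952 kg O₂/d.

R_O ≈ 2950 kg O₂/d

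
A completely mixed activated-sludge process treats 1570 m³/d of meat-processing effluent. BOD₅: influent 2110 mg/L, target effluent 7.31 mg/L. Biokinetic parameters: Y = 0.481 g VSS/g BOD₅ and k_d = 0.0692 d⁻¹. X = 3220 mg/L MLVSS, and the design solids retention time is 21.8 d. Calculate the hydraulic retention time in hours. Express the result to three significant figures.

Rearranging the biomass balance for a CMAS with decay, V = Y·Q·ΔS·θ_c / [X·(1+k_d θ_c)] = 0.481 × 1570 × (2110 − 7.31) × 21.8 / [3220 × (1 + 0.0692 × 21.8)] = 3.46×10^7 / 8078 = 4285 m³.
HRT = V/Q = 4285 m³ / 1570 m³·d⁻¹ = 2.730 d × 24 = 65.51 h.

τ ≈ 65.5 h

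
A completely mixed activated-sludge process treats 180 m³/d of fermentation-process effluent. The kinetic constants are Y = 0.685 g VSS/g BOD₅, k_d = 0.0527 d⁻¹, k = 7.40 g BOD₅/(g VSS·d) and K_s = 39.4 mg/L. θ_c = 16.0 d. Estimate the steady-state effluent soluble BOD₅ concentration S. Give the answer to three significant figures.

S ≈ 0.916 mg/L

For a completely mixed reactor with recycle the Lawrence–McCarty relation gives S = K_s·(1 + k_d·θ_c) / [θ_c·(Y·k − k_d) − 1] = 39.4 × (1 + 0.0527 × 16.0) / [16.0 × (0.685 × 7.40 − 0.0527) − 1] = 72.62 / 79.26 = 0.9162 mg/L.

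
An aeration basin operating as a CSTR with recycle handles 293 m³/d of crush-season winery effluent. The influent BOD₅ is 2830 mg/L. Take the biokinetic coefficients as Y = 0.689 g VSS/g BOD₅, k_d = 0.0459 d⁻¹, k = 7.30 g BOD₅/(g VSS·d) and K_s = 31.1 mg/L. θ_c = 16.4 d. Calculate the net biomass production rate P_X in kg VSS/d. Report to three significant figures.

For a completely mixed reactor with recycle the Lawrence–McCarty relation gives S = K_s·(1 + k_d·θ_c) / [θ_c·(Y·k − k_d) − 1] = 31.1 × (1 + 0.0459 × 16.4) / [16.4 × (0.689 × 7.30 − 0.0459) − 1] = 54.51 / 80.73 = 0.6752 mg/L.
Observed yield with endogenous decay: Y_obs = Y / (1 + k_d·θ_c) = 0.689 / (1 + 0.0459 × 16.4) = 0.689 / 1.753 = 0.3931 g VSS/g BOD₅.
Q·(S₀ − S) = 293 × (2830 − 0.675) × 10⁻³ = 829.0 kg/d removed.
Biomass produced: P_X = Y_obs·Q·ΔS = 0.3931 × 829.0 ≈ 325.9 kg VSS/d.

P_X ≈ 326 kg VSS/d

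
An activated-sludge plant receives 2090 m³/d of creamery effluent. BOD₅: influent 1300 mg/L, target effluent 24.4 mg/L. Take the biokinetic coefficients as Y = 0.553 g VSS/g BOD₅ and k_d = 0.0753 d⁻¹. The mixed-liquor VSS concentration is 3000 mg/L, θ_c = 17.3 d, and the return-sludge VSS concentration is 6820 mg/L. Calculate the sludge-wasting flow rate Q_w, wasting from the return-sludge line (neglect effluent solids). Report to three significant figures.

Rearranging the biomass balance for a CMAS with decay, V = Y·Q·ΔS·θ_c / [X·(1+k_d θ_c)] = 0.553 × 2090 × (1300 − 24.4) × 17.3 / [3000 × (1 + 0.0753 × 17.3)] = 2.55×10^7 / 6908 = 3692 m³.
θ_c = V·X/(Q_w·X_r) when wasting from the recycle, so Q_w = V·X/(θ_c·X_r) = 3692 × 3000 / (17.3 × 6820) = 93.88 m³/d.

Q_w ≈ 93.9 m³/d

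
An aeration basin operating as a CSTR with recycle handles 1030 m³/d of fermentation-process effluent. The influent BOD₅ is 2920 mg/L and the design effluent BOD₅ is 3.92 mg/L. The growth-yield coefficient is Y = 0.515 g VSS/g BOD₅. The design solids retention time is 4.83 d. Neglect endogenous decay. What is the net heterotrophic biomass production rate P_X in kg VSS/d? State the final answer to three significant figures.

With endogenous decay neglected, the observed yield equals the true yield: Y_obs = Y = 0.515 g VSS/g BOD₅.
Q·(S₀ − S) = 1030 × (2920 − 3.92) × 10⁻³ = 3004 kg/d removed.
Biomass produced: P_X = Y_obs·Q·ΔS = 0.5150 × 3004 ≈ 1547 kg VSS/d.

P_X ≈ 1550 kg VSS/d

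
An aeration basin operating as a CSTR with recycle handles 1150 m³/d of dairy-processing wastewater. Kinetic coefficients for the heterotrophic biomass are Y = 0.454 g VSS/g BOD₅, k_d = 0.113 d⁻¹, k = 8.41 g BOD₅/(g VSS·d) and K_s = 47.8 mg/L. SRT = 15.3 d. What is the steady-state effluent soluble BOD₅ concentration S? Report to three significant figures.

From the Monod/SRT balance for a CMAS, S = K_s·(1+k_d θ_c)/[θ_c·(Y k − k_d) − 1] = 47.8 × (1 + 0.113 × 15.3) / [15.3 × (0.454 × 8.41 − 0.113) − 1] = 130.4 / 55.69 = 2.342 mg/L.

S ≈ 2.34 mg/L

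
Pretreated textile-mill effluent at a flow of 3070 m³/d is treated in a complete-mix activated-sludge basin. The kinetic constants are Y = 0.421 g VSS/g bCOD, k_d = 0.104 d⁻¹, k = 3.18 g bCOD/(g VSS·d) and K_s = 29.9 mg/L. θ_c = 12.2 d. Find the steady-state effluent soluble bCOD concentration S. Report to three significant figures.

S ≈ 4.82 mg/L

From the Monod/SRT balance for a CMAS, S = K_s·(1+k_d θ_c)/[θ_c·(Y k − k_d) − 1] = 29.9 × (1 + 0.104 × 12.2) / [12.2 × (0.421 × 3.18 − 0.104) − 1] = 67.84 / 14.06 = 4.823 mg/L.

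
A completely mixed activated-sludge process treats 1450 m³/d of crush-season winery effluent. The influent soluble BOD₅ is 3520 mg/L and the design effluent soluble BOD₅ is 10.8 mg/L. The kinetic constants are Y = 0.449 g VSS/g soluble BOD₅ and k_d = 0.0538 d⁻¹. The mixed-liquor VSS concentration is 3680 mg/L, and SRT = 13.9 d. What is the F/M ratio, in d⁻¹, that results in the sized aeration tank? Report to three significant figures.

Rearranging the biomass balance for a CMAS with decay, V = Y·Q·ΔS·θ_c / [X·(1+k_d θ_c)] = 0.449 × 1450 × (3520 − 10.8) × 13.9 / [3680 × (1 + 0.0538 × 13.9)] = 3.18×10^7 / 6432 = 4937 m³.
F/M = Q·S₀ / (V·X) = 1450 × 3520 / (4937 × 3680) = 0.2809 g soluble BOD₅·(g VSS·d)⁻¹.

F/M ≈ 0.281 d⁻¹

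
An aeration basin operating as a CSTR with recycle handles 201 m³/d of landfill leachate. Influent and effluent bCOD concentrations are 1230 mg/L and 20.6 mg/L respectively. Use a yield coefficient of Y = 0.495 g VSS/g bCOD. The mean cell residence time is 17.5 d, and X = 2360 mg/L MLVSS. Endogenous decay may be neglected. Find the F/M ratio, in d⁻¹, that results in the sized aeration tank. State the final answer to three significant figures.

F/M ≈ 0.117 d⁻¹

With k_d = 0 the design equation reduces to V = Y Q (S₀−S) θ_c / X = 0.495 × 201 × (1230 − 20.6) × 17.5 / 2360 = 892.3 m³.
F/M = applied load / biomass = Q·S₀/(V·X) = 201 × 1230 / (892.3 × 2360) = 0.1174 d⁻¹.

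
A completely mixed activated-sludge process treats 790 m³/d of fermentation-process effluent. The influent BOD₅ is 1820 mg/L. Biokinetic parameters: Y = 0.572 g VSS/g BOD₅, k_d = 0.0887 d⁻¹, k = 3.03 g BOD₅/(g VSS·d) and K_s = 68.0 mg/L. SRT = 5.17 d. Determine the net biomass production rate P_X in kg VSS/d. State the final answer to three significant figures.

From the Monod/SRT balance for a CMAS, S = K_s·(1+k_d θ_c)/[θ_c·(Y k − k_d) − 1] = 68.0 × (1 + 0.0887 × 5.17) / [5.17 × (0.572 × 3.03 − 0.0887) − 1] = 99.18 / 7.502 = 13.22 mg/L.
Y_obs = Y / (1 + k_d θ_c) = 0.572 / (1 + 0.0887 × 5.17) = 0.572 / 1.459 = 0.3922.
Q·(S₀ − S) = 790 × (1820 − 13.2) × 10⁻³ = 1427 kg/d removed.
Biomass produced: P_X = Y_obs·Q·ΔS = 0.3922 × 1427 ≈ 559.8 kg VSS/d.

P_X ≈ 560 kg VSS/d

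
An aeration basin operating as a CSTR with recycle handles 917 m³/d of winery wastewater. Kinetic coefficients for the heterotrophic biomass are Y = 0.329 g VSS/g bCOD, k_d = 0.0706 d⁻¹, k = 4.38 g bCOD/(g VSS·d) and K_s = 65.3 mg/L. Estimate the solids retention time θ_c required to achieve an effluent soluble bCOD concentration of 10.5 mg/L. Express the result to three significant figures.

θ_c ≈ 7.75 d

Specific growth rate at S = 10.5 mg/L: μ = YkS/(K_s+S) = 0.329·4.38·10.5/(65.3+10.5) = 0.1996 d⁻¹.
1/θ_c = 0.1996 − 0.0706 = 0.1290 d⁻¹, so θ_c = 7.751 d.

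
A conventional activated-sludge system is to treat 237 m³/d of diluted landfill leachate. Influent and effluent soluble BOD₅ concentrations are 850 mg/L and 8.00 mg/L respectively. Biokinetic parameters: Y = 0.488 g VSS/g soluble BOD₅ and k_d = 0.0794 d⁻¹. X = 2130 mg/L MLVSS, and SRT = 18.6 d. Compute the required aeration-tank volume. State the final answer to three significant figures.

V ≈ 343 m³

Steady-state biomass mass balance: V·X·(1 + k_d·θ_c) = Y·Q·(S₀ − S)·θ_c, so V = 0.488 × 237 × (850 − 8.00) × 18.6 / [2130 × (1 + 0.0794 × 18.6)] = 1.81×10^6 / 5276 = 343.3 m³.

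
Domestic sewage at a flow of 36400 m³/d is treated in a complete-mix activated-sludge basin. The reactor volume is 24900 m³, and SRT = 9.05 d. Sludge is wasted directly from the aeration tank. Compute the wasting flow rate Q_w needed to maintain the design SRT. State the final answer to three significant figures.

For wasting at MLVSS concentration, Q_w = V/θ_c = 24900/9.05 = 2751 m³/d.

Q_w ≈ 2750 m³/d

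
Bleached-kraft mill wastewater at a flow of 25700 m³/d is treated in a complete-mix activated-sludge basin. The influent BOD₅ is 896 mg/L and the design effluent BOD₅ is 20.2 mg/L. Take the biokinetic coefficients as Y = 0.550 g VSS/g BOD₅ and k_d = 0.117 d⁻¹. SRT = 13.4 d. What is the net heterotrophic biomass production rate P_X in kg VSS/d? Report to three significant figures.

P_X ≈ 4820 kg VSS/d

Correct the yield for decay: Y_obs = Y/(1 + k_d θ_c) = 0.550 / (1 + 0.117 × 13.4) = 0.550 / 2.568 = 0.2142.
ΔS = 896 − 20.2 = 875.8 mg/L, so the substrate removal rate is 25700 × 875.8/1000 = 22508 kg BOD₅/d.
So the net sludge growth is P_X = 0.2142 × 22508 = 4821 kg VSS/d.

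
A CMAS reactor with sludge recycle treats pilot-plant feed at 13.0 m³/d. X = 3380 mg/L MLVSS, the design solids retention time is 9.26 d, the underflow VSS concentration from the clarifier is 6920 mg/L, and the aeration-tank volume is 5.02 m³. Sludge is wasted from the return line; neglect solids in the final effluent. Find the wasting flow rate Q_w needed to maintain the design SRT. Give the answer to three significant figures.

Q_w ≈ 0.265 m³/d

Q_w = (V·X)/(θ_c X_r) = 5.020 × 3380 / (9.26 × 6920) = 0.2648 m³/d.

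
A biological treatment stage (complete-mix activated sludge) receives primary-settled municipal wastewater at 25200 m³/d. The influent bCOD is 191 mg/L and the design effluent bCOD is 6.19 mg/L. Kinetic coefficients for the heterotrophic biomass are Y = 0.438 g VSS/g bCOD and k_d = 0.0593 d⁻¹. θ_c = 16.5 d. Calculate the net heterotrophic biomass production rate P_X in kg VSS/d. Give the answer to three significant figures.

Y_obs = Y / (1 + k_d θ_c) = 0.438 / (1 + 0.0593 × 16.5) = 0.438 / 1.978 = 0.2214.
Mass of bCOD removed per day: Q(S₀ − S) = 25200 × 184.8 g/m³ = 4657 kg/d.
P_X = Y_obs · Q(S₀ − S) = 0.2214 × 4657 = 1031 kg VSS/d.

P_X ≈ 1030 kg VSS/d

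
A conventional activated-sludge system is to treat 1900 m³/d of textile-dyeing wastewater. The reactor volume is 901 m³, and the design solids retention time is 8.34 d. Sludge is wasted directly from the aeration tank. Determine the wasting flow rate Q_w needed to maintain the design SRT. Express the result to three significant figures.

For wasting at MLVSS concentration, Q_w = V/θ_c = 901.0/8.34 = 108.0 m³/d.

Q_w ≈ 108 m³/d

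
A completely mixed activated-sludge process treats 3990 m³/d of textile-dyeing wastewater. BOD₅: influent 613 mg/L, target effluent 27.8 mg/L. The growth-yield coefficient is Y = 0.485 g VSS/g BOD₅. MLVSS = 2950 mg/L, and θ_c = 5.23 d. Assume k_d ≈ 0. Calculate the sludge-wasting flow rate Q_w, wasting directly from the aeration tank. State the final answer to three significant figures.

V·X = Y·Q·ΔS·θ_c gives V = 0.485 × 3990 × (613 − 27.8) × 5.23 / 2950 = 2008 m³.
For wasting at MLVSS concentration, Q_w = V/θ_c = 2008/5.23 = 383.9 m³/d.

Q_w ≈ 384 m³/d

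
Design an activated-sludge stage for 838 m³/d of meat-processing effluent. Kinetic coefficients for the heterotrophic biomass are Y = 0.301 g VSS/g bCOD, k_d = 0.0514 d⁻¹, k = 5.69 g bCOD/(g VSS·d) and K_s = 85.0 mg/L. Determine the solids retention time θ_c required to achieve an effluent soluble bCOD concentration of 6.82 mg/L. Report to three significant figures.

From 1/θ_c = Y·k·S/(K_s + S) − k_d: Y·k·S/(K_s+S) = 0.301 × 5.69 × 6.82 / (85.0 + 6.82) = 0.1272 d⁻¹.
1/θ_c = 0.1272 − 0.0514 = 0.07581 d⁻¹, so θ_c = 13.19 d.

θ_c ≈ 13.2 d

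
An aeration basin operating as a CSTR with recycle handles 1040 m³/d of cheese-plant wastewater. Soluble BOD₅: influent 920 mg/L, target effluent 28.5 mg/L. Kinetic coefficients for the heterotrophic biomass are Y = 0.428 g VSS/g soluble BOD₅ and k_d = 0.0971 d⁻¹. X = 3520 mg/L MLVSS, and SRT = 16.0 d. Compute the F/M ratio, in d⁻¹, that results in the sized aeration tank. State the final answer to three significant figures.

F/M ≈ 0.385 d⁻¹

Steady-state biomass mass balance: V·X·(1 + k_d·θ_c) = Y·Q·(S₀ − S)·θ_c, so V = 0.428 × 1040 × (920 − 28.5) × 16.0 / [3520 × (1 + 0.0971 × 16.0)] = 6.35×10^6 / 8989 = 706.4 m³.
F/M = Q·S₀ / (V·X) = 1040 × 920 / (706.4 × 3520) = 0.3848 g soluble BOD₅·(g VSS·d)⁻¹.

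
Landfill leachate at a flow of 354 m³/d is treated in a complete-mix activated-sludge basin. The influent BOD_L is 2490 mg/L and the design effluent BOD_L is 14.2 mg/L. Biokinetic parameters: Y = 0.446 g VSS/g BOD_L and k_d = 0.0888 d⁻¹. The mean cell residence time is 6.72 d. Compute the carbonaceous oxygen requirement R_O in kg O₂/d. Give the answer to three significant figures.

R_O ≈ 529 kg O₂/d

Observed yield with endogenous decay: Y_obs = Y / (1 + k_d·θ_c) = 0.446 / (1 + 0.0888 × 6.72) = 0.446 / 1.597 = 0.2793 g VSS/g BOD_L.
ΔS = 2490 − 14.2 = 2476 mg/L, so the substrate removal rate is 354 × 2476/1000 = 876.4 kg BOD_L/d.
P_X = Y_obs·Q·(S₀ − S) = 0.2793 × 876.4 = 244.8 kg VSS/d.
Carbonaceous O₂ demand = substrate oxidised − cell-mass equivalent = 876.4 − 1.42 × 244.8 = 528.8 kg O₂/d.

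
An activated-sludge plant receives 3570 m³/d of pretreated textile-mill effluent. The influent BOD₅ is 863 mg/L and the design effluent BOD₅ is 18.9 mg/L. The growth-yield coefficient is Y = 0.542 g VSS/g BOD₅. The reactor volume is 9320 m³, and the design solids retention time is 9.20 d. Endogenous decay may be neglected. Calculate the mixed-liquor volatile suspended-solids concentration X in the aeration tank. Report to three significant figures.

X ≈ 1610 mg/L

From V·X = Y·Q·(S₀ − S)·θ_c (decay neglected): X = 0.542 × 3570 × (863 − 18.9) × 9.20 / 9320 = 1612 mg/L.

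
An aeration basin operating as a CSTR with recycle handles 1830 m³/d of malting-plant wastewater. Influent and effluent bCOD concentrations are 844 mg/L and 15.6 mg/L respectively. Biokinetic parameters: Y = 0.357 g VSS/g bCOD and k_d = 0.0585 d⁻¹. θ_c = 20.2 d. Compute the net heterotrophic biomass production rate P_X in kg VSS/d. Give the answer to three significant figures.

Observed yield with endogenous decay: Y_obs = Y / (1 + k_d·θ_c) = 0.357 / (1 + 0.0585 × 20.2) = 0.357 / 2.182 = 0.1636 g VSS/g bCOD.
Q·(S₀ − S) = 1830 × (844 − 15.6) × 10⁻³ = 1516 kg/d removed.
P_X = Y_obs · Q(S₀ − S) = 0.1636 × 1516 = 248.1 kg VSS/d.

P_X ≈ 248 kg VSS/d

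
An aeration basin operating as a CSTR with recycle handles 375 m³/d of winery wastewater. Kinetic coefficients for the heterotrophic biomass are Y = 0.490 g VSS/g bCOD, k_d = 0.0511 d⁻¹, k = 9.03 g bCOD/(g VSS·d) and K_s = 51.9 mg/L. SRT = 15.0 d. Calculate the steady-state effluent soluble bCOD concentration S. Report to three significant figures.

For a completely mixed reactor with recycle the Lawrence–McCarty relation gives S = K_s·(1 + k_d·θ_c) / [θ_c·(Y·k − k_d) − 1] = 51.9 × (1 + 0.0511 × 15.0) / [15.0 × (0.490 × 9.03 − 0.0511) − 1] = 91.68 / 64.60 = 1.419 mg/L.

S ≈ 1.42 mg/L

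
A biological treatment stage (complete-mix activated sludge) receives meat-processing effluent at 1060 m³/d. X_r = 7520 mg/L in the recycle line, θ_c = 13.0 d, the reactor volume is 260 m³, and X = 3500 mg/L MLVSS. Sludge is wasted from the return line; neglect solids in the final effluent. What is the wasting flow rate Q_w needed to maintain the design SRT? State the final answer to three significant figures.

Q_w ≈ 9.31 m³/d

θ_c = V·X/(Q_w·X_r) when wasting from the recycle, so Q_w = V·X/(θ_c·X_r) = 260.0 × 3500 / (13.0 × 7520) = 9.309 m³/d.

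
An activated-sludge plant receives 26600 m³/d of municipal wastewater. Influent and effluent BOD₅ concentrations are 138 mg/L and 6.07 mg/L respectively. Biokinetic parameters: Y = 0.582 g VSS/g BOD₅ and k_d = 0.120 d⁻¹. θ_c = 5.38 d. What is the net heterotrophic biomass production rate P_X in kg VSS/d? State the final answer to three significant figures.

Correct the yield for decay: Y_obs = Y/(1 + k_d θ_c) = 0.582 / (1 + 0.120 × 5.38) = 0.582 / 1.646 = 0.3537.
ΔS = 138 − 6.07 = 131.9 mg/L, so the substrate removal rate is 26600 × 131.9/1000 = 3509 kg BOD₅/d.
Net biomass production P_X = Y_obs × Q·(S₀ − S) = 0.3537 × 3509 = 1241 kg VSS/d.

P_X ≈ 1240 kg VSS/d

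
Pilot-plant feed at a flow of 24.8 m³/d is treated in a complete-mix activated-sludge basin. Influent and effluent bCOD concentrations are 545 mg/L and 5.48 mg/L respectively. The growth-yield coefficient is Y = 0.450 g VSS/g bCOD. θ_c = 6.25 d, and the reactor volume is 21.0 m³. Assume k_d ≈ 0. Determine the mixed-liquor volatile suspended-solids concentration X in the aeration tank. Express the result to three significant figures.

X ≈ 1790 mg/L

Without decay, X = Y Q (S₀−S) θ_c / V = 0.450 × 24.8 × (545 − 5.48) × 6.25 / 21.0 = 1792 mg/L.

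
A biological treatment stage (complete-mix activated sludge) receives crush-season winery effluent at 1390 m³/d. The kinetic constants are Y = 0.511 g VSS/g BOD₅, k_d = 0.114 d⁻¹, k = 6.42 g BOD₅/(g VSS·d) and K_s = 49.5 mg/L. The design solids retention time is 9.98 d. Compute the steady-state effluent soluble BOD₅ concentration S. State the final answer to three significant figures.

For a completely mixed reactor with recycle the Lawrence–McCarty relation gives S = K_s·(1 + k_d·θ_c) / [θ_c·(Y·k − k_d) − 1] = 49.5 × (1 + 0.114 × 9.98) / [9.98 × (0.511 × 6.42 − 0.114) − 1] = 105.8 / 30.60 = 3.458 mg/L.

S ≈ 3.46 mg/L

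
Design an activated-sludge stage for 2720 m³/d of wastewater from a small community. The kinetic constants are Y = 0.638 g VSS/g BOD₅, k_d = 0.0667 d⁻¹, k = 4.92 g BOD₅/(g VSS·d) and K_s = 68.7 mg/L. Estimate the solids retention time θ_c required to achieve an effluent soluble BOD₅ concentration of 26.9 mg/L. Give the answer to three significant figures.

θ_c ≈ 1.22 d

Specific growth rate at S = 26.9 mg/L: μ = YkS/(K_s+S) = 0.638·4.92·26.9/(68.7+26.9) = 0.8832 d⁻¹.
1/θ_c = 0.8832 − 0.0667 = 0.8165 d⁻¹, so θ_c = 1.225 d.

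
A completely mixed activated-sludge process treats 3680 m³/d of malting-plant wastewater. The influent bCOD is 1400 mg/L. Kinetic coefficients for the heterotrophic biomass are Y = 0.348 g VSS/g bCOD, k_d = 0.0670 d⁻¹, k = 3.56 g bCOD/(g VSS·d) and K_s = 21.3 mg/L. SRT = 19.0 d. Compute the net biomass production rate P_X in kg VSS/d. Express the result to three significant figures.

For a completely mixed reactor with recycle the Lawrence–McCarty relation gives S = K_s·(1 + k_d·θ_c) / [θ_c·(Y·k − k_d) − 1] = 21.3 × (1 + 0.0670 × 19.0) / [19.0 × (0.348 × 3.56 − 0.0670) − 1] = 48.41 / 21.27 = 2.277 mg/L.
Correct the yield for decay: Y_obs = Y/(1 + k_d θ_c) = 0.348 / (1 + 0.0670 × 19.0) = 0.348 / 2.273 = 0.1531.
ΔS = 1400 − 2.28 = 1398 mg/L, so the substrate removal rate is 3680 × 1398/1000 = 5144 kg bCOD/d.
So the net sludge growth is P_X = 0.1531 × 5144 = 787.5 kg VSS/d.

P_X ≈ 787 kg VSS/d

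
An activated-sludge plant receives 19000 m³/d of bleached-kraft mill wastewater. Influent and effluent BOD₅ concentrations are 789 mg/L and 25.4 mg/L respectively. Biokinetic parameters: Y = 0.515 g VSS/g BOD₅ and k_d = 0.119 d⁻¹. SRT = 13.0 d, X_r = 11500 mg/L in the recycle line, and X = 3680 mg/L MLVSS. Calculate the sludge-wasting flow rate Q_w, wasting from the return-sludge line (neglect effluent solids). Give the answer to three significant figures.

Q_w ≈ 255 m³/d

Steady-state biomass mass balance: V·X·(1 + k_d·θ_c) = Y·Q·(S₀ − S)·θ_c, so V = 0.515 × 19000 × (789 − 25.4) × 13.0 / [3680 × (1 + 0.119 × 13.0)] = 9.71×10^7 / 9373 = 10363 m³.
Wasting from the return line (neglecting effluent solids): Q_w = V·X / (θ_c·X_r) = 10363 × 3680 / (13.0 × 11500) = 255.1 m³/d.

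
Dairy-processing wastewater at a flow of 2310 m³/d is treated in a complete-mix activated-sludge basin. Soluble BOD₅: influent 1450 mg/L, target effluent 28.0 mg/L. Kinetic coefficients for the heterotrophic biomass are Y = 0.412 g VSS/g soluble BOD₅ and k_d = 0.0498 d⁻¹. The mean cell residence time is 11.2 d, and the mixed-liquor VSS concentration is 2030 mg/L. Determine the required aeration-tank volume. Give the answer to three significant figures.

Rearranging the biomass balance for a CMAS with decay, V = Y·Q·ΔS·θ_c / [X·(1+k_d θ_c)] = 0.412 × 2310 × (1450 − 28.0) × 11.2 / [2030 × (1 + 0.0498 × 11.2)] = 1.52×10^7 / 3162 = 4793 m³.

V ≈ 4790 m³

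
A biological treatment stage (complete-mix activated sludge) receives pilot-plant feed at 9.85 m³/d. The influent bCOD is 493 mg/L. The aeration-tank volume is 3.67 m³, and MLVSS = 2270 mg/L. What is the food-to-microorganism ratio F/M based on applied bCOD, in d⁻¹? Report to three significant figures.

F/M = Q·S₀ / (V·X) = 9.85 × 493 / (3.670 × 2270) = 0.5829 g bCOD·(g VSS·d)⁻¹.

F/M ≈ 0.583 d⁻¹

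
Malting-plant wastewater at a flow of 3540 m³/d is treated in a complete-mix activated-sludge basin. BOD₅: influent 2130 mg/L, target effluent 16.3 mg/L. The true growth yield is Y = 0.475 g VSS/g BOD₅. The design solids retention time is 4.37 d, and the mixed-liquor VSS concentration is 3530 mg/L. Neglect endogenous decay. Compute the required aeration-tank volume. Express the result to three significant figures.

V ≈ 4400 m³

Biomass mass balance (decay neglected): V·X = Y·Q·(S₀ − S)·θ_c, so V = 0.475 × 3540 × (2130 − 16.3) × 4.37 / 3530 = 4400 m³.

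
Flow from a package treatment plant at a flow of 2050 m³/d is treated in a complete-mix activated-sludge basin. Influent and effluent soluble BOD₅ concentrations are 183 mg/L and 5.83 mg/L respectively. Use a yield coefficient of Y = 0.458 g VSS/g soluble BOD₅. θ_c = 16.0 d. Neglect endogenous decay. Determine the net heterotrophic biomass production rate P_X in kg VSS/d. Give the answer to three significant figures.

Since k_d ≈ 0, Y_obs = Y = 0.458 g VSS/g soluble BOD₅.
ΔS = 183 − 5.83 = 177.2 mg/L, so the substrate removal rate is 2050 × 177.2/1000 = 363.2 kg soluble BOD₅/d.
So the net sludge growth is P_X = 0.4580 × 363.2 = 166.3 kg VSS/d.

P_X ≈ 166 kg VSS/d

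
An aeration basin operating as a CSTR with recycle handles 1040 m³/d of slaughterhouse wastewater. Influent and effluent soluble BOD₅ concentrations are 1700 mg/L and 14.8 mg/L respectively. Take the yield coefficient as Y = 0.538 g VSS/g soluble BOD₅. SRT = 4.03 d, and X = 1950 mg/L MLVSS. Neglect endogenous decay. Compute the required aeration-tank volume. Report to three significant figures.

V ≈ 1950 m³

Biomass mass balance (decay neglected): V·X = Y·Q·(S₀ − S)·θ_c, so V = 0.538 × 1040 × (1700 − 14.8) × 4.03 / 1950 = 1949 m³.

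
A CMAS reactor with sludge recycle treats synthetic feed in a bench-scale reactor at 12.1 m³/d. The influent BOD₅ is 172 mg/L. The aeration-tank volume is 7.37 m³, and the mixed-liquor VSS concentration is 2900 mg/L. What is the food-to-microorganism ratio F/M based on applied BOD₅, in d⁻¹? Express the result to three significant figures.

Food-to-microorganism ratio F/M = Q S₀ / (V X) = 12.1 × 172 / (7.370 × 2900) = 0.09738 d⁻¹.

F/M ≈ 0.0974 d⁻¹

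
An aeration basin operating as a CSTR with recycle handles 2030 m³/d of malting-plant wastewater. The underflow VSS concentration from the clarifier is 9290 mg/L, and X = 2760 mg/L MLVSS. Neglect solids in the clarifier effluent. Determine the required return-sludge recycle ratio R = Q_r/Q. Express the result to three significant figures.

R ≈ 0.423

R = Q_r/Q = X/(X_r − X) = 2760 / (9290 − 2760) = 0.4227.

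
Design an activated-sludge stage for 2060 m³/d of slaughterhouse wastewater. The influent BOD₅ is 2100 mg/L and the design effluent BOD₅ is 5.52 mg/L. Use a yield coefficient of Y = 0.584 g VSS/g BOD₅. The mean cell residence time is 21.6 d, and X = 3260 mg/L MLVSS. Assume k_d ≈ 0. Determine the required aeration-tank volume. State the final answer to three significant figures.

V ≈ 16700 m³

V·X = Y·Q·ΔS·θ_c gives V = 0.584 × 2060 × (2100 − 5.52) × 21.6 / 3260 = 16695 m³.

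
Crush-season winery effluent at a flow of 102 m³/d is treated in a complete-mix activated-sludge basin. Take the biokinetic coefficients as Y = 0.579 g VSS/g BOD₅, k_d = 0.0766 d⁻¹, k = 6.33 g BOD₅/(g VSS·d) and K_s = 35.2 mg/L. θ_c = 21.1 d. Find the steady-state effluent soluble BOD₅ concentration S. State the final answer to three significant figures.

Effluent substrate depends only on kinetics and SRT: S = K_s(1 + k_d θ_c) / [θ_c(Yk − k_d) − 1] = 35.2 × (1 + 0.0766 × 21.1) / [21.1 × (0.579 × 6.33 − 0.0766) − 1] = 92.09 / 74.72 = 1.233 mg/L.

S ≈ 1.23 mg/L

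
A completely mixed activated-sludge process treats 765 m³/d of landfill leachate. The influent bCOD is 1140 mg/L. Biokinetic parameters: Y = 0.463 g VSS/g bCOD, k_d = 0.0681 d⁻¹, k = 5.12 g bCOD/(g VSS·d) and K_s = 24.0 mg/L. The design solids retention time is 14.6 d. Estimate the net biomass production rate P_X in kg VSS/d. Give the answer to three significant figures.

For a completely mixed reactor with recycle the Lawrence–McCarty relation gives S = K_s·(1 + k_d·θ_c) / [θ_c·(Y·k − k_d) − 1] = 24.0 × (1 + 0.0681 × 14.6) / [14.6 × (0.463 × 5.12 − 0.0681) − 1] = 47.86 / 32.62 = 1.467 mg/L.
The observed yield is Y_obs = Y/(1 + k_d·θ_c) = 0.463 / (1 + 0.0681 × 14.6) = 0.463 / 1.994 = 0.2322 g VSS per g bCOD removed.
ΔS = 1140 − 1.47 = 1139 mg/L, so the substrate removal rate is 765 × 1139/1000 = 871.0 kg bCOD/d.
So the net sludge growth is P_X = 0.2322 × 871.0 = 202.2 kg VSS/d.

P_X ≈ 202 kg VSS/d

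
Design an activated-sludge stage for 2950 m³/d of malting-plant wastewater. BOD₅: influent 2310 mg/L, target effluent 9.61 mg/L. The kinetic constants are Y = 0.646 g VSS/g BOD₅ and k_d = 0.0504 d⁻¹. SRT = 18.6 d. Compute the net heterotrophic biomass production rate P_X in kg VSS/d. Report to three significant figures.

Correct the yield for decay: Y_obs = Y/(1 + k_d θ_c) = 0.646 / (1 + 0.0504 × 18.6) = 0.646 / 1.937 = 0.3334.
ΔS = 2310 − 9.61 = 2300 mg/L, so the substrate removal rate is 2950 × 2300/1000 = 6786 kg BOD₅/d.
Net biomass production P_X = Y_obs × Q·(S₀ − S) = 0.3334 × 6786 = 2263 kg VSS/d.

P_X ≈ 2260 kg VSS/d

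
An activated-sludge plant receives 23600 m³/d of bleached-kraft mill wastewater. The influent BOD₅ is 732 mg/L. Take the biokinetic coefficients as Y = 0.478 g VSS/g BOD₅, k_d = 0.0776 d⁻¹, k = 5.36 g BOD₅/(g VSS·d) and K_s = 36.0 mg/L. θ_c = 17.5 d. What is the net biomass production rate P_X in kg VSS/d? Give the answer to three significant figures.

Effluent substrate depends only on kinetics and SRT: S = K_s(1 + k_d θ_c) / [θ_c(Yk − k_d) − 1] = 36.0 × (1 + 0.0776 × 17.5) / [17.5 × (0.478 × 5.36 − 0.0776) − 1] = 84.89 / 42.48 = 1.998 mg/L.
Y_obs = Y / (1 + k_d θ_c) = 0.478 / (1 + 0.0776 × 17.5) = 0.478 / 2.358 = 0.2027.
Mass of BOD₅ removed per day: Q(S₀ − S) = 23600 × 730.0 g/m³ = 17228 kg/d.
Net biomass production P_X = Y_obs × Q·(S₀ − S) = 0.2027 × 17228 = 3492 kg VSS/d.

P_X ≈ 3490 kg VSS/d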